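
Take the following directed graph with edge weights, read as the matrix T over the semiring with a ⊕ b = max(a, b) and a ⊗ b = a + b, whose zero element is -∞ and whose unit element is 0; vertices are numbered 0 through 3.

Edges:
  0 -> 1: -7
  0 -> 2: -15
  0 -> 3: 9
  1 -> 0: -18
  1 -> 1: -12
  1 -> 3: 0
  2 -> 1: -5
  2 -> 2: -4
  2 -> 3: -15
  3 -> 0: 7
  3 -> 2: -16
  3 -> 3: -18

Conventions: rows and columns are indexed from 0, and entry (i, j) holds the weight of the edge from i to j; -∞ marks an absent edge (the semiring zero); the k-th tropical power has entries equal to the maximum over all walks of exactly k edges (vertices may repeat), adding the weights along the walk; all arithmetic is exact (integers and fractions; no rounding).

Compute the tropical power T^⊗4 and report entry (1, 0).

T^⊗2:
  [16, -19, -7, -7]
  [7, -24, -16, -9]
  [-8, -9, -8, -5]
  [-11, 0, -8, 16]
T^⊗3:
  [0, 9, 1, 25]
  [-2, 0, -8, 16]
  [2, -13, -12, 1]
  [23, -12, 0, 0]
T^⊗4:
  [32, -3, 9, 9]
  [23, -9, 0, 7]
  [8, -5, -13, 11]
  [7, 16, 8, 32]
Key observation: the optimum is the walk 1->3->0->3->0, with weight 0 + 7 + 9 + 7 = 23.
Optimal value attained by: walk 1->3->0->3->0.
Answer: (T^⊗4)[1][0] = 23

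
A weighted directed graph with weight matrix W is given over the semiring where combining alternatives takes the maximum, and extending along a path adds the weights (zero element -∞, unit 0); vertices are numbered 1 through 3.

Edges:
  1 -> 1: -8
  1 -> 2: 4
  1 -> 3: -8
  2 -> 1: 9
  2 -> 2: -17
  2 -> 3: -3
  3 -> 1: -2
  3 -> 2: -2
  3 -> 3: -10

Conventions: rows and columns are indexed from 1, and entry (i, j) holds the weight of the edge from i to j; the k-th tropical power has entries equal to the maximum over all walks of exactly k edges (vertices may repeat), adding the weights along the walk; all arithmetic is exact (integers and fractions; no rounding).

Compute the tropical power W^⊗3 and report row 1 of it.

W^⊗2:
  [13, -4, 1]
  [1, 13, 1]
  [7, 2, -5]
W^⊗3:
  [5, 17, 5]
  [22, 5, 10]
  [11, 11, -1]
Answer: row 1 of W^⊗3 = [5, 17, 5]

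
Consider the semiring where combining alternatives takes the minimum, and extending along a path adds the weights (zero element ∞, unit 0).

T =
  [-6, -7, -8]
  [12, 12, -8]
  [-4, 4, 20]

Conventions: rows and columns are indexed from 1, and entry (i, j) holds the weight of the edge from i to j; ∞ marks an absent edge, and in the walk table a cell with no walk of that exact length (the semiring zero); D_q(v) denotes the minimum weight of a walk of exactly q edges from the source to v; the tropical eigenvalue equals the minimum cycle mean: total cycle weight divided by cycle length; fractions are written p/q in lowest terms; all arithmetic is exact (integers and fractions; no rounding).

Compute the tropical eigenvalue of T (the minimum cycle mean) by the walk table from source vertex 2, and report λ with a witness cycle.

q=0: [∞, 0, ∞]
q=1: [12, 12, -8]
q=2: [-12, -4, 4]
q=3: [-18, -19, -20]
Optimal cycle mean attained by: cycle 1->2->3->1, total (-7) + (-8) + (-4), length 3.
Answer: λ = -19/3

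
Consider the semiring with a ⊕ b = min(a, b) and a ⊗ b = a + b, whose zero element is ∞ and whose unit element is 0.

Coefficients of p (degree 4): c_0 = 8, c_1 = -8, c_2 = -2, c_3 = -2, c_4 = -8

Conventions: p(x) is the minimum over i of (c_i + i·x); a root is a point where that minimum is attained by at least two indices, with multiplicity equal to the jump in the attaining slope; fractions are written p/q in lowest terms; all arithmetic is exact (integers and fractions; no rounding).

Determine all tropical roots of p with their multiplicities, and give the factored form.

hull edge (i=0, c=8) to (i=1, c=-8): slope -16, span 1
hull edge (i=1, c=-8) to (i=4, c=-8): slope 0, span 3
Factored form: p(x) = -8 ⊗ (x ⊕ 0) ⊗ (x ⊕ 0) ⊗ (x ⊕ 0) ⊗ (x ⊕ 16)
Answer: roots = 0 (mult 3), 16 (mult 1)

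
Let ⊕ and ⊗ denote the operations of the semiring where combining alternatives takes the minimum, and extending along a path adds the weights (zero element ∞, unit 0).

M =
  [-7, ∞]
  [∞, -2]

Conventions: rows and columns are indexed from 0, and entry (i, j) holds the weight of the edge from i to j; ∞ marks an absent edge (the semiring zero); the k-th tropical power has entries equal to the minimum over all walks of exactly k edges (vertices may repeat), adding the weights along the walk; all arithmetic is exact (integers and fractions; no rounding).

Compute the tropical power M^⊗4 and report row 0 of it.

M^⊗2:
  [-14, ∞]
  [∞, -4]
M^⊗3:
  [-21, ∞]
  [∞, -6]
M^⊗4:
  [-28, ∞]
  [∞, -8]
Answer: row 0 of M^⊗4 = [-28, ∞]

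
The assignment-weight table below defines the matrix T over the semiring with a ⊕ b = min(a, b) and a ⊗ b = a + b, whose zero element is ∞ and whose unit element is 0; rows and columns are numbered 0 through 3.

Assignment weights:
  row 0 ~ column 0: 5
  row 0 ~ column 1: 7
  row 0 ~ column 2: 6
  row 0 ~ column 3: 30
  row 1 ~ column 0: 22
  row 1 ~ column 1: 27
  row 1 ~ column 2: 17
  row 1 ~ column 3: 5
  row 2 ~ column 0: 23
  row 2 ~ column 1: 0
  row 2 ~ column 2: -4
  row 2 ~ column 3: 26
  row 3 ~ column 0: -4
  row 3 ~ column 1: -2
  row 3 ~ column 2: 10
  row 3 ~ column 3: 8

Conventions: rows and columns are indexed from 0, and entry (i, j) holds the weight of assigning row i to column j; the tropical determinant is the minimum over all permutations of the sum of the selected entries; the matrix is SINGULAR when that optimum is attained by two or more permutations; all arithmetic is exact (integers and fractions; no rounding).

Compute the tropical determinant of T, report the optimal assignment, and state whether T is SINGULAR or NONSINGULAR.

σ = (0, 1, 2, 3): 5 + 27 + (-4) + 8 = 36
σ = (0, 1, 3, 2): 5 + 27 + 26 + 10 = 68
σ = (0, 2, 1, 3): 5 + 17 + 0 + 8 = 30
σ = (0, 2, 3, 1): 5 + 17 + 26 + (-2) = 46
σ = (0, 3, 1, 2): 5 + 5 + 0 + 10 = 20
σ = (0, 3, 2, 1): 5 + 5 + (-4) + (-2) = 4
σ = (1, 0, 2, 3): 7 + 22 + (-4) + 8 = 33
σ = (1, 0, 3, 2): 7 + 22 + 26 + 10 = 65
σ = (1, 2, 0, 3): 7 + 17 + 23 + 8 = 55
σ = (1, 2, 3, 0): 7 + 17 + 26 + (-4) = 46
σ = (1, 3, 0, 2): 7 + 5 + 23 + 10 = 45
σ = (1, 3, 2, 0): 7 + 5 + (-4) + (-4) = 4
σ = (2, 0, 1, 3): 6 + 22 + 0 + 8 = 36
σ = (2, 0, 3, 1): 6 + 22 + 26 + (-2) = 52
σ = (2, 1, 0, 3): 6 + 27 + 23 + 8 = 64
σ = (2, 1, 3, 0): 6 + 27 + 26 + (-4) = 55
σ = (2, 3, 0, 1): 6 + 5 + 23 + (-2) = 32
σ = (2, 3, 1, 0): 6 + 5 + 0 + (-4) = 7
σ = (3, 0, 1, 2): 30 + 22 + 0 + 10 = 62
σ = (3, 0, 2, 1): 30 + 22 + (-4) + (-2) = 46
σ = (3, 1, 0, 2): 30 + 27 + 23 + 10 = 90
σ = (3, 1, 2, 0): 30 + 27 + (-4) + (-4) = 49
σ = (3, 2, 0, 1): 30 + 17 + 23 + (-2) = 68
σ = (3, 2, 1, 0): 30 + 17 + 0 + (-4) = 43
Optimal value attained by: σ = (0, 3, 2, 1).
Answer: det⊕(T) = 4; verdict: SINGULAR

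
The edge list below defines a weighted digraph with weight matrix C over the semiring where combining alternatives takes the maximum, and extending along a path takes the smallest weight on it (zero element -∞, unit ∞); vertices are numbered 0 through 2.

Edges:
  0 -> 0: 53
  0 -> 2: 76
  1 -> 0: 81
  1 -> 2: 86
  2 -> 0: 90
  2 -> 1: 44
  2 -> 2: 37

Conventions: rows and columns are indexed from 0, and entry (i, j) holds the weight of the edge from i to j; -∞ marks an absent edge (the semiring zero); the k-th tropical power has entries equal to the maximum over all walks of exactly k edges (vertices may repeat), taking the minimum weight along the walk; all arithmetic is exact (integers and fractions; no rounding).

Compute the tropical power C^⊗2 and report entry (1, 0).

C^⊗2:
  [76, 44, 53]
  [86, 44, 76]
  [53, 37, 76]
Key observation: the optimum is the walk 1->2->0, with weight 86 min 90 = 86.
Optimal value attained by: walk 1->2->0.
Answer: (C^⊗2)[1][0] = 86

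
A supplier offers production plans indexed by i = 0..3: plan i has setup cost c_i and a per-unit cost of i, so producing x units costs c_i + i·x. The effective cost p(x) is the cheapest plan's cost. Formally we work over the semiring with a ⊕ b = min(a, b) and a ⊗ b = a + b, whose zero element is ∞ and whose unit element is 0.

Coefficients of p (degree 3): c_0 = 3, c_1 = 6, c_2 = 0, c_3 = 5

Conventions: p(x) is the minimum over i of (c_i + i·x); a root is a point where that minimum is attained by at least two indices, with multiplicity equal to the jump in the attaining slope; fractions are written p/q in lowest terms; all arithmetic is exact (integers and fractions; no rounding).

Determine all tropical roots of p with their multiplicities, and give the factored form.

hull edge (i=0, c=3) to (i=2, c=0): slope -3/2, span 2
hull edge (i=2, c=0) to (i=3, c=5): slope 5, span 1
Factored form: p(x) = 5 ⊗ (x ⊕ (-5)) ⊗ (x ⊕ 3/2) ⊗ (x ⊕ 3/2)
Answer: roots = -5 (mult 1), 3/2 (mult 2)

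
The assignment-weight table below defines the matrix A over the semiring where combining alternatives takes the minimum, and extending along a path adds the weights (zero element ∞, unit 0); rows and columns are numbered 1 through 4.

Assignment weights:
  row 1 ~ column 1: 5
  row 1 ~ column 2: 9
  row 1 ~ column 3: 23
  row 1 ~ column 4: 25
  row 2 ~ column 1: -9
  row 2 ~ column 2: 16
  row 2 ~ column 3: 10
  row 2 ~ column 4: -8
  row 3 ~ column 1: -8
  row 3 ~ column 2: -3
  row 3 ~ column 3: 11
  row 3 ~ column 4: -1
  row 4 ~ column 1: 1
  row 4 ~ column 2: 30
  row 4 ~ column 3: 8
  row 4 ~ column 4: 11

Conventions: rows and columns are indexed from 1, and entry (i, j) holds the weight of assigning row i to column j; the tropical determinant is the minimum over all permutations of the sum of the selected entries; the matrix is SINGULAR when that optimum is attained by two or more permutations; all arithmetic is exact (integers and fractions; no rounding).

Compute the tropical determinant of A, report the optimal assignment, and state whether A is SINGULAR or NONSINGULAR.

σ = (1, 2, 3, 4): 5 + 16 + 11 + 11 = 43
σ = (1, 2, 4, 3): 5 + 16 + (-1) + 8 = 28
σ = (1, 3, 2, 4): 5 + 10 + (-3) + 11 = 23
σ = (1, 3, 4, 2): 5 + 10 + (-1) + 30 = 44
σ = (1, 4, 2, 3): 5 + (-8) + (-3) + 8 = 2
σ = (1, 4, 3, 2): 5 + (-8) + 11 + 30 = 38
σ = (2, 1, 3, 4): 9 + (-9) + 11 + 11 = 22
σ = (2, 1, 4, 3): 9 + (-9) + (-1) + 8 = 7
σ = (2, 3, 1, 4): 9 + 10 + (-8) + 11 = 22
σ = (2, 3, 4, 1): 9 + 10 + (-1) + 1 = 19
σ = (2, 4, 1, 3): 9 + (-8) + (-8) + 8 = 1
σ = (2, 4, 3, 1): 9 + (-8) + 11 + 1 = 13
σ = (3, 1, 2, 4): 23 + (-9) + (-3) + 11 = 22
σ = (3, 1, 4, 2): 23 + (-9) + (-1) + 30 = 43
σ = (3, 2, 1, 4): 23 + 16 + (-8) + 11 = 42
σ = (3, 2, 4, 1): 23 + 16 + (-1) + 1 = 39
σ = (3, 4, 1, 2): 23 + (-8) + (-8) + 30 = 37
σ = (3, 4, 2, 1): 23 + (-8) + (-3) + 1 = 13
σ = (4, 1, 2, 3): 25 + (-9) + (-3) + 8 = 21
σ = (4, 1, 3, 2): 25 + (-9) + 11 + 30 = 57
σ = (4, 2, 1, 3): 25 + 16 + (-8) + 8 = 41
σ = (4, 2, 3, 1): 25 + 16 + 11 + 1 = 53
σ = (4, 3, 1, 2): 25 + 10 + (-8) + 30 = 57
σ = (4, 3, 2, 1): 25 + 10 + (-3) + 1 = 33
Optimal value attained by: σ = (2, 4, 1, 3).
Answer: det⊕(A) = 1; verdict: NONSINGULAR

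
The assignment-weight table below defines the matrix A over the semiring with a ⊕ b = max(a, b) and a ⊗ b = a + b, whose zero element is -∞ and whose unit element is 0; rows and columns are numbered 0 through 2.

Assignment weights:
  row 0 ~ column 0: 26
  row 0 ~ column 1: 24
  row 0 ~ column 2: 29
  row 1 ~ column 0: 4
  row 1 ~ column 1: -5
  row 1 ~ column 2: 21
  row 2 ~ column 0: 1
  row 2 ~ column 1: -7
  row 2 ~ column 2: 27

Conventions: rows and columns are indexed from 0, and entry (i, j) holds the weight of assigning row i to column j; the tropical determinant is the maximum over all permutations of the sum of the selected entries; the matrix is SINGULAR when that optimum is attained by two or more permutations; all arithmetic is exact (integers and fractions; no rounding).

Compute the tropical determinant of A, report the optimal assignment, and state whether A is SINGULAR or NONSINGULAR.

σ = (0, 1, 2): 26 + (-5) + 27 = 48
σ = (0, 2, 1): 26 + 21 + (-7) = 40
σ = (1, 0, 2): 24 + 4 + 27 = 55
σ = (1, 2, 0): 24 + 21 + 1 = 46
σ = (2, 0, 1): 29 + 4 + (-7) = 26
σ = (2, 1, 0): 29 + (-5) + 1 = 25
Optimal value attained by: σ = (1, 0, 2).
Answer: det⊕(A) = 55; verdict: NONSINGULAR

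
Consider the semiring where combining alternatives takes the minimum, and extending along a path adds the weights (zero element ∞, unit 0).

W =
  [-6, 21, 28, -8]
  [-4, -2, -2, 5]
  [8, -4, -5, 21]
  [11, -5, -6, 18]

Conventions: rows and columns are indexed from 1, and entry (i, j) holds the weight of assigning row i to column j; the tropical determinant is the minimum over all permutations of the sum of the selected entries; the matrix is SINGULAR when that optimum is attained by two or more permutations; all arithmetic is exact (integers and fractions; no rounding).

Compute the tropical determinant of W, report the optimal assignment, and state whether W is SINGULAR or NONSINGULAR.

σ = (1, 2, 3, 4): (-6) + (-2) + (-5) + 18 = 5
σ = (1, 2, 4, 3): (-6) + (-2) + 21 + (-6) = 7
σ = (1, 3, 2, 4): (-6) + (-2) + (-4) + 18 = 6
σ = (1, 3, 4, 2): (-6) + (-2) + 21 + (-5) = 8
σ = (1, 4, 2, 3): (-6) + 5 + (-4) + (-6) = -11
σ = (1, 4, 3, 2): (-6) + 5 + (-5) + (-5) = -11
σ = (2, 1, 3, 4): 21 + (-4) + (-5) + 18 = 30
σ = (2, 1, 4, 3): 21 + (-4) + 21 + (-6) = 32
σ = (2, 3, 1, 4): 21 + (-2) + 8 + 18 = 45
σ = (2, 3, 4, 1): 21 + (-2) + 21 + 11 = 51
σ = (2, 4, 1, 3): 21 + 5 + 8 + (-6) = 28
σ = (2, 4, 3, 1): 21 + 5 + (-5) + 11 = 32
σ = (3, 1, 2, 4): 28 + (-4) + (-4) + 18 = 38
σ = (3, 1, 4, 2): 28 + (-4) + 21 + (-5) = 40
σ = (3, 2, 1, 4): 28 + (-2) + 8 + 18 = 52
σ = (3, 2, 4, 1): 28 + (-2) + 21 + 11 = 58
σ = (3, 4, 1, 2): 28 + 5 + 8 + (-5) = 36
σ = (3, 4, 2, 1): 28 + 5 + (-4) + 11 = 40
σ = (4, 1, 2, 3): (-8) + (-4) + (-4) + (-6) = -22
σ = (4, 1, 3, 2): (-8) + (-4) + (-5) + (-5) = -22
σ = (4, 2, 1, 3): (-8) + (-2) + 8 + (-6) = -8
σ = (4, 2, 3, 1): (-8) + (-2) + (-5) + 11 = -4
σ = (4, 3, 1, 2): (-8) + (-2) + 8 + (-5) = -7
σ = (4, 3, 2, 1): (-8) + (-2) + (-4) + 11 = -3
Optimal value attained by: σ = (4, 1, 2, 3).
Answer: det⊕(W) = -22; verdict: SINGULAR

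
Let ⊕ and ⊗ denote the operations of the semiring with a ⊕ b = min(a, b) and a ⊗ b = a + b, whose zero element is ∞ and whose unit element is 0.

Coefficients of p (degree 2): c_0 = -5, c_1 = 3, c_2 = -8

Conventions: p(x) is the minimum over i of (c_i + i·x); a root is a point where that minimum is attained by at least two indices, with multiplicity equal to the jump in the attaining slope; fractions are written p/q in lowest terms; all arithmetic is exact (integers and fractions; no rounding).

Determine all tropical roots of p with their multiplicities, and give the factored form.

hull edge (i=0, c=-5) to (i=2, c=-8): slope -3/2, span 2
Factored form: p(x) = -8 ⊗ (x ⊕ 3/2) ⊗ (x ⊕ 3/2)
Answer: roots = 3/2 (mult 2)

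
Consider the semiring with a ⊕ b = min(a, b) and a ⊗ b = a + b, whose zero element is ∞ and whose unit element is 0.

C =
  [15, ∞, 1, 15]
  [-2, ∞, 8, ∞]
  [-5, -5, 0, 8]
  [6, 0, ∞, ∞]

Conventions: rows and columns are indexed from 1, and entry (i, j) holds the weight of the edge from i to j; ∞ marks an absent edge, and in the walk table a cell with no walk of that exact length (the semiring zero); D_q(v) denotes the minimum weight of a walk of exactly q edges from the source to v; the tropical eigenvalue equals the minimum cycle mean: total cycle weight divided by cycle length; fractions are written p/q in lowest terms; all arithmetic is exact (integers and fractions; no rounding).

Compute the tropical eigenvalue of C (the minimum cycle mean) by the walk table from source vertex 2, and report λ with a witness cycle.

q=0: [∞, 0, ∞, ∞]
q=1: [-2, ∞, 8, ∞]
q=2: [3, 3, -1, 13]
q=3: [-6, -6, -1, 7]
q=4: [-8, -6, -5, 7]
Optimal cycle mean attained by: cycle 1->3->1, total 1 + (-5), length 2.
Answer: λ = -2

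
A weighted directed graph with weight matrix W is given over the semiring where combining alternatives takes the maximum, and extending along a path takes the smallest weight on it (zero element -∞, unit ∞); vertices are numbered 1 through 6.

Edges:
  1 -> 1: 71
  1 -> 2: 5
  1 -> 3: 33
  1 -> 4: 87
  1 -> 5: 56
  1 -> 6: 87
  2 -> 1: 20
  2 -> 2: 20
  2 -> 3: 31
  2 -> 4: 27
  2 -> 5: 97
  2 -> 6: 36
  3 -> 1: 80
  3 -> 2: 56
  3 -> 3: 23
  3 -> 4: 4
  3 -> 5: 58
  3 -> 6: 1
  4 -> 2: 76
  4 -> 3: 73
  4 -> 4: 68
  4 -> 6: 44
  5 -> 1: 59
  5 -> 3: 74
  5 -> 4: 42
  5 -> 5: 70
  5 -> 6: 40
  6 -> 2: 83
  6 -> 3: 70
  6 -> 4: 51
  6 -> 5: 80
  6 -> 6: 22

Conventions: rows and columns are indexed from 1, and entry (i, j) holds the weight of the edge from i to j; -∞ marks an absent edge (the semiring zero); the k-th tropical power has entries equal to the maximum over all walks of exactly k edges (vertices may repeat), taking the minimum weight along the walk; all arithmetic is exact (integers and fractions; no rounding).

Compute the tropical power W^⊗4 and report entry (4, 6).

W^⊗2:
  [71, 83, 73, 71, 80, 71]
  [59, 36, 74, 42, 70, 40]
  [71, 23, 58, 80, 58, 80]
  [73, 68, 68, 68, 76, 44]
  [74, 56, 70, 59, 70, 59]
  [70, 56, 74, 51, 83, 44]
W^⊗3:
  [73, 71, 74, 71, 83, 71]
  [74, 56, 70, 59, 70, 59]
  [71, 80, 73, 71, 80, 71]
  [71, 68, 74, 73, 70, 73]
  [71, 59, 70, 74, 70, 74]
  [74, 56, 74, 70, 70, 70]
W^⊗4:
  [74, 71, 74, 73, 71, 73]
  [71, 59, 70, 74, 70, 74]
  [73, 71, 74, 71, 80, 71]
  [74, 73, 73, 71, 73, 71]
  [71, 74, 73, 71, 74, 71]
  [74, 70, 70, 74, 70, 74]
Key observation: the optimum is the walk 4->3->1->1->6, with weight 73 min 80 min 71 min 87 = 71.
Optimal value attained by: walk 4->3->1->1->6.
Answer: (W^⊗4)[4][6] = 71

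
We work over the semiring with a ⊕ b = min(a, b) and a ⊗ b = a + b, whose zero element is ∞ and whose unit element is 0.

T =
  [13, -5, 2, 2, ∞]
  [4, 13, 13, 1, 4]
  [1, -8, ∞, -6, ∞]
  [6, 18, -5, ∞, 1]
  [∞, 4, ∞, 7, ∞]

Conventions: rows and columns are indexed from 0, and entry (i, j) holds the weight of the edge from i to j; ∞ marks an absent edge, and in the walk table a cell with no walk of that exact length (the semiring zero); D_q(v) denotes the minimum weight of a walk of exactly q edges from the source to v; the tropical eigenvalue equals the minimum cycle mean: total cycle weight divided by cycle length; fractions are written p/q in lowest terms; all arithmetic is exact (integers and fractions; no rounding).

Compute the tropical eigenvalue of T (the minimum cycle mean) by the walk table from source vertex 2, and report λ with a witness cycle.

q=0: [∞, ∞, 0, ∞, ∞]
q=1: [1, -8, ∞, -6, ∞]
q=2: [-4, -4, -11, -7, -5]
q=3: [-10, -19, -12, -17, -6]
q=4: [-15, -20, -22, -18, -16]
q=5: [-21, -30, -23, -28, -17]
Optimal cycle mean attained by: cycle 2->3->2, total (-6) + (-5), length 2.
Answer: λ = -11/2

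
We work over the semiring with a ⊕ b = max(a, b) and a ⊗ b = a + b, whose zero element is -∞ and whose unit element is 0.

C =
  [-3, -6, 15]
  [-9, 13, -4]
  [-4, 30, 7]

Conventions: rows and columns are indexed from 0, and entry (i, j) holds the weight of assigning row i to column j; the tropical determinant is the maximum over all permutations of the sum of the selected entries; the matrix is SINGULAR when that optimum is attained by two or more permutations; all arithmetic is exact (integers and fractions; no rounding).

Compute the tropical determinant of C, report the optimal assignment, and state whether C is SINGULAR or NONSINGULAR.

σ = (0, 1, 2): (-3) + 13 + 7 = 17
σ = (0, 2, 1): (-3) + (-4) + 30 = 23
σ = (1, 0, 2): (-6) + (-9) + 7 = -8
σ = (1, 2, 0): (-6) + (-4) + (-4) = -14
σ = (2, 0, 1): 15 + (-9) + 30 = 36
σ = (2, 1, 0): 15 + 13 + (-4) = 24
Optimal value attained by: σ = (2, 0, 1).
Answer: det⊕(C) = 36; verdict: NONSINGULAR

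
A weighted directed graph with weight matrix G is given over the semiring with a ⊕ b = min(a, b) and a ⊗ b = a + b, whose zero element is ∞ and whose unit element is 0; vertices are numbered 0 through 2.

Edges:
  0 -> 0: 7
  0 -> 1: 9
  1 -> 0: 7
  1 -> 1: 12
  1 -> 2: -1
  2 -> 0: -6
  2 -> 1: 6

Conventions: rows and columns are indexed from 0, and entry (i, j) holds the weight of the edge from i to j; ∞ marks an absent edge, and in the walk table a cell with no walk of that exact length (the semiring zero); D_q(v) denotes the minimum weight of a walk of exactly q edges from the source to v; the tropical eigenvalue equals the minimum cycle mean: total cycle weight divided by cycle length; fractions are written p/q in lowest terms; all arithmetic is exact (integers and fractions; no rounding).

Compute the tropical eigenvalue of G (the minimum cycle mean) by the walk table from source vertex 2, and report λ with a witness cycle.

q=0: [∞, ∞, 0]
q=1: [-6, 6, ∞]
q=2: [1, 3, 5]
q=3: [-1, 10, 2]
Optimal cycle mean attained by: cycle 0->1->2->0, total 9 + (-1) + (-6), length 3.
Answer: λ = 2/3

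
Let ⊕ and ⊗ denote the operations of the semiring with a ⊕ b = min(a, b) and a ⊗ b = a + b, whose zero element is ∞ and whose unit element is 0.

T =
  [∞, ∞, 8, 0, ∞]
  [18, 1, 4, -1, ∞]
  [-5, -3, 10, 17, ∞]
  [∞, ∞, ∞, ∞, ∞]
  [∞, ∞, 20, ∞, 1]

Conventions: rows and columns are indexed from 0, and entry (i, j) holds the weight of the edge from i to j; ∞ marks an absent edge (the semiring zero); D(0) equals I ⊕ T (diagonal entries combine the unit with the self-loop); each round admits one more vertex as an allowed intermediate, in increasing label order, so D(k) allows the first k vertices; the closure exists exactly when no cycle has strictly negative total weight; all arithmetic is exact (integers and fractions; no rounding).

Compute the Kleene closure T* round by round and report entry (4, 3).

D(0):
  [0, ∞, 8, 0, ∞]
  [18, 0, 4, -1, ∞]
  [-5, -3, 0, 17, ∞]
  [∞, ∞, ∞, 0, ∞]
  [∞, ∞, 20, ∞, 0]
D(1):
  [0, ∞, 8, 0, ∞]
  [18, 0, 4, -1, ∞]
  [-5, -3, 0, -5, ∞]
  [∞, ∞, ∞, 0, ∞]
  [∞, ∞, 20, ∞, 0]
D(2):
  [0, ∞, 8, 0, ∞]
  [18, 0, 4, -1, ∞]
  [-5, -3, 0, -5, ∞]
  [∞, ∞, ∞, 0, ∞]
  [∞, ∞, 20, ∞, 0]
D(3):
  [0, 5, 8, 0, ∞]
  [-1, 0, 4, -1, ∞]
  [-5, -3, 0, -5, ∞]
  [∞, ∞, ∞, 0, ∞]
  [15, 17, 20, 15, 0]
D(4):
  [0, 5, 8, 0, ∞]
  [-1, 0, 4, -1, ∞]
  [-5, -3, 0, -5, ∞]
  [∞, ∞, ∞, 0, ∞]
  [15, 17, 20, 15, 0]
D(5):
  [0, 5, 8, 0, ∞]
  [-1, 0, 4, -1, ∞]
  [-5, -3, 0, -5, ∞]
  [∞, ∞, ∞, 0, ∞]
  [15, 17, 20, 15, 0]
Answer: T*[4][3] = 15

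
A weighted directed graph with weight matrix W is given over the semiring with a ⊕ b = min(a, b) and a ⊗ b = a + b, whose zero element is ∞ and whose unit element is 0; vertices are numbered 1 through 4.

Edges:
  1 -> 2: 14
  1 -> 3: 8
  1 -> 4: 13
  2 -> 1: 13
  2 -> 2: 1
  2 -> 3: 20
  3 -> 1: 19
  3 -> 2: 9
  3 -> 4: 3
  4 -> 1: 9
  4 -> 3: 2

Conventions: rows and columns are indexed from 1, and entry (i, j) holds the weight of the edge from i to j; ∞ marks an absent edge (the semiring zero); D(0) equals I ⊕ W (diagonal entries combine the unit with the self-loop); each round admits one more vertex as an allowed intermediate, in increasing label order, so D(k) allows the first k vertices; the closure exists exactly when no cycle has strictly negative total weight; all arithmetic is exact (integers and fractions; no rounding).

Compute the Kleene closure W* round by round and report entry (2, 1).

D(0):
  [0, 14, 8, 13]
  [13, 0, 20, ∞]
  [19, 9, 0, 3]
  [9, ∞, 2, 0]
D(1):
  [0, 14, 8, 13]
  [13, 0, 20, 26]
  [19, 9, 0, 3]
  [9, 23, 2, 0]
D(2):
  [0, 14, 8, 13]
  [13, 0, 20, 26]
  [19, 9, 0, 3]
  [9, 23, 2, 0]
D(3):
  [0, 14, 8, 11]
  [13, 0, 20, 23]
  [19, 9, 0, 3]
  [9, 11, 2, 0]
D(4):
  [0, 14, 8, 11]
  [13, 0, 20, 23]
  [12, 9, 0, 3]
  [9, 11, 2, 0]
Answer: W*[2][1] = 13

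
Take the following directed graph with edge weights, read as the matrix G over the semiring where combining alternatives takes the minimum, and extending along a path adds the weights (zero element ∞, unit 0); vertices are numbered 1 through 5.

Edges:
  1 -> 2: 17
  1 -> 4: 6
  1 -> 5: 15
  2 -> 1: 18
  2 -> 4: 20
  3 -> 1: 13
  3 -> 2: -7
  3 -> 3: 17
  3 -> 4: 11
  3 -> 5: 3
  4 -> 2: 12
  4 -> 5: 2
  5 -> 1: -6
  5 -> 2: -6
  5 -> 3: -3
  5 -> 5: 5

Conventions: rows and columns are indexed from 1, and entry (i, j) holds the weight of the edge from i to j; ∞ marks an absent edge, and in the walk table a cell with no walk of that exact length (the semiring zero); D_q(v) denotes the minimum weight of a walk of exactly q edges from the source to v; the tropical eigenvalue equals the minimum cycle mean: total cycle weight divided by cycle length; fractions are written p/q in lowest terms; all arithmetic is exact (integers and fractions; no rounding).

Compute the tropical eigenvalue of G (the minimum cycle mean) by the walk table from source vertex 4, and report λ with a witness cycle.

q=0: [∞, ∞, ∞, 0, ∞]
q=1: [∞, 12, ∞, ∞, 2]
q=2: [-4, -4, -1, 32, 7]
q=3: [1, -8, 4, 2, 2]
q=4: [-4, -4, -1, 7, 4]
q=5: [-2, -8, 1, 2, 2]
Optimal cycle mean attained by: cycle 3->5->3, total 3 + (-3), length 2.
Answer: λ = 0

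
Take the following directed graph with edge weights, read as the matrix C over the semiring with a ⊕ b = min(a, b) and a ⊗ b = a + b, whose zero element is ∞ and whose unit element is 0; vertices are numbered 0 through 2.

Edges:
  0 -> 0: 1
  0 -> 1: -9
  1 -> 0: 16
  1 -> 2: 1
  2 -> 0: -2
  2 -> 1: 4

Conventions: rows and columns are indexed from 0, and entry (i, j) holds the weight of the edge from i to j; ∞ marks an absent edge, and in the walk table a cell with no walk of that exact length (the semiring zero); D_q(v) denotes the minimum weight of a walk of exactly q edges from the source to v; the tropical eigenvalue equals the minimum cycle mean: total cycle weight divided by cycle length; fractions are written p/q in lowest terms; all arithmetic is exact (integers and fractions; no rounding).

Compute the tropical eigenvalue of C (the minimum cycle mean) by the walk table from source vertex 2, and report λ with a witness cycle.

q=0: [∞, ∞, 0]
q=1: [-2, 4, ∞]
q=2: [-1, -11, 5]
q=3: [0, -10, -10]
Optimal cycle mean attained by: cycle 0->1->2->0, total (-9) + 1 + (-2), length 3.
Answer: λ = -10/3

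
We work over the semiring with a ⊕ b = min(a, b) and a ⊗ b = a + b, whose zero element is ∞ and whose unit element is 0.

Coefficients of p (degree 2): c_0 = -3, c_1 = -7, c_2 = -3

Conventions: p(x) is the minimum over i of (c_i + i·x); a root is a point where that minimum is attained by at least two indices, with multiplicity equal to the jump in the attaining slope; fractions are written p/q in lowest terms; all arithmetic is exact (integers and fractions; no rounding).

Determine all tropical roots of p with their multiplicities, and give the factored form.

hull edge (i=0, c=-3) to (i=1, c=-7): slope -4, span 1
hull edge (i=1, c=-7) to (i=2, c=-3): slope 4, span 1
Factored form: p(x) = -3 ⊗ (x ⊕ (-4)) ⊗ (x ⊕ 4)
Answer: roots = -4 (mult 1), 4 (mult 1)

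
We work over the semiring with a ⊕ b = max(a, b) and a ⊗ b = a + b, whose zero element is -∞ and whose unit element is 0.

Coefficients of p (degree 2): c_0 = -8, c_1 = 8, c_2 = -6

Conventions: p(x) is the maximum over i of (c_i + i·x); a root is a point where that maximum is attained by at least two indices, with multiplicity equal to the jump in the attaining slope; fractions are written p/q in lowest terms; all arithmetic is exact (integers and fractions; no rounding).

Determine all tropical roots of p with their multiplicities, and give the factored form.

hull edge (i=0, c=-8) to (i=1, c=8): slope 16, span 1
hull edge (i=1, c=8) to (i=2, c=-6): slope -14, span 1
Factored form: p(x) = -6 ⊗ (x ⊕ (-16)) ⊗ (x ⊕ 14)
Answer: roots = -16 (mult 1), 14 (mult 1)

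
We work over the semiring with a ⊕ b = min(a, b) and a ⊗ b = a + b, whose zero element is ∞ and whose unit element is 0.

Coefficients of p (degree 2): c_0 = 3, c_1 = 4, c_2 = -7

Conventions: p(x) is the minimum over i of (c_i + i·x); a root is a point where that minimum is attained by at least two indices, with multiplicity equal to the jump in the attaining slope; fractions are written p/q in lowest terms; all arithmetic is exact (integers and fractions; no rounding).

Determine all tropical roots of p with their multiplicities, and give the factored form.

hull edge (i=0, c=3) to (i=2, c=-7): slope -5, span 2
Factored form: p(x) = -7 ⊗ (x ⊕ 5) ⊗ (x ⊕ 5)
Answer: roots = 5 (mult 2)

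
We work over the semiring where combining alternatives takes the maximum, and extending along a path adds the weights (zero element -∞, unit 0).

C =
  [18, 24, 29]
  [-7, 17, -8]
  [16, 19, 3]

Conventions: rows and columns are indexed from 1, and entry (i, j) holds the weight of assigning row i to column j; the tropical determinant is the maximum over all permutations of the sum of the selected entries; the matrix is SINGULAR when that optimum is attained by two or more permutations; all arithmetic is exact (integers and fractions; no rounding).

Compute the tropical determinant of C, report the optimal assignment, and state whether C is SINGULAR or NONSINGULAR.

σ = (1, 2, 3): 18 + 17 + 3 = 38
σ = (1, 3, 2): 18 + (-8) + 19 = 29
σ = (2, 1, 3): 24 + (-7) + 3 = 20
σ = (2, 3, 1): 24 + (-8) + 16 = 32
σ = (3, 1, 2): 29 + (-7) + 19 = 41
σ = (3, 2, 1): 29 + 17 + 16 = 62
Optimal value attained by: σ = (3, 2, 1).
Answer: det⊕(C) = 62; verdict: NONSINGULAR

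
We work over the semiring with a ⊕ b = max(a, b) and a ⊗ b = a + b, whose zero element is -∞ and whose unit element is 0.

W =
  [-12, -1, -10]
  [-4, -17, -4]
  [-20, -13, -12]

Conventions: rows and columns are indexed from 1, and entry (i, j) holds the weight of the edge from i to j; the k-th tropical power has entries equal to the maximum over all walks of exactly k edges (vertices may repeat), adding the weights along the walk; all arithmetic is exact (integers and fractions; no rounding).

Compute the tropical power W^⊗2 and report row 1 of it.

W^⊗2:
  [-5, -13, -5]
  [-16, -5, -14]
  [-17, -21, -17]
Answer: row 1 of W^⊗2 = [-5, -13, -5]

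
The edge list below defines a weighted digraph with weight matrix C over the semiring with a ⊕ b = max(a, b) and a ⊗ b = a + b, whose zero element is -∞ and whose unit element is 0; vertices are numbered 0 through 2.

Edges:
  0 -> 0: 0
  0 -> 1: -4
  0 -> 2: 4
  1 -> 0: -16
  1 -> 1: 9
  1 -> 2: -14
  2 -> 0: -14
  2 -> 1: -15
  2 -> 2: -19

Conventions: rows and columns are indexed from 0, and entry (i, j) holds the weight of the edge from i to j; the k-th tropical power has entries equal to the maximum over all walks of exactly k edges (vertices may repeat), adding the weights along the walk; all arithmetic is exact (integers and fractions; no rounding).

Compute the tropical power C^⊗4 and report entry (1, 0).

C^⊗2:
  [0, 5, 4]
  [-7, 18, -5]
  [-14, -6, -10]
C^⊗3:
  [0, 14, 4]
  [2, 27, 4]
  [-14, 3, -10]
C^⊗4:
  [0, 23, 4]
  [11, 36, 13]
  [-13, 12, -10]
Key observation: the optimum is the walk 1->1->1->1->0, with weight 9 + 9 + 9 + (-16) = 11.
Optimal value attained by: walk 1->1->1->1->0.
Answer: (C^⊗4)[1][0] = 11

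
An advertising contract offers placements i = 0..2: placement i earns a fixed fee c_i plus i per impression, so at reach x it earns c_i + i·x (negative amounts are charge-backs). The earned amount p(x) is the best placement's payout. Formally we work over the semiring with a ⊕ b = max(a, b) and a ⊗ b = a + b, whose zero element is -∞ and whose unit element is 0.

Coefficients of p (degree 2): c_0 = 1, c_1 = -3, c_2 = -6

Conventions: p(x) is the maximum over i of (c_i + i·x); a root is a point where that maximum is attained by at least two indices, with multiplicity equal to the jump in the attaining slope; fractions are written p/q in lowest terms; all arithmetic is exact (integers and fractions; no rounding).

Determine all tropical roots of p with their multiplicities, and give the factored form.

hull edge (i=0, c=1) to (i=2, c=-6): slope -7/2, span 2
Factored form: p(x) = -6 ⊗ (x ⊕ 7/2) ⊗ (x ⊕ 7/2)
Answer: roots = 7/2 (mult 2)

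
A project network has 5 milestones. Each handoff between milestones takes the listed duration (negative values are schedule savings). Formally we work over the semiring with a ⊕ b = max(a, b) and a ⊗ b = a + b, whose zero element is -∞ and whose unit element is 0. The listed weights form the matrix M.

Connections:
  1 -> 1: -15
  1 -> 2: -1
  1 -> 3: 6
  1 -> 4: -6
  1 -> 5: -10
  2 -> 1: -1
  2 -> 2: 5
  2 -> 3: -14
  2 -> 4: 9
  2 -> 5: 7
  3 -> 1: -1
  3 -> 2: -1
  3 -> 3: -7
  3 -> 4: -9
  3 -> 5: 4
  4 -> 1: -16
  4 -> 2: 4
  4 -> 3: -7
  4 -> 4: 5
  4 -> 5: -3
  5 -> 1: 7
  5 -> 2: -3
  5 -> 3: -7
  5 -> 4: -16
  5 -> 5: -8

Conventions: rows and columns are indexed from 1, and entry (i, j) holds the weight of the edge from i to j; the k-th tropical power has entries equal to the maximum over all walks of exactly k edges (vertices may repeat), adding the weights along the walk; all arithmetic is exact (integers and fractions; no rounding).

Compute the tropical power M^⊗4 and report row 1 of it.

M^⊗2:
  [5, 5, -1, 8, 10]
  [14, 13, 5, 14, 12]
  [11, 4, 5, 8, 6]
  [4, 9, -2, 13, 11]
  [-1, 6, 13, 6, 4]
M^⊗3:
  [17, 12, 11, 14, 12]
  [19, 18, 20, 22, 20]
  [13, 12, 17, 13, 11]
  [18, 17, 10, 18, 16]
  [12, 12, 6, 15, 17]
M^⊗4:
  [19, 18, 23, 21, 19]
  [27, 26, 25, 27, 25]
  [18, 17, 19, 21, 21]
  [23, 22, 24, 26, 24]
  [24, 19, 18, 21, 19]
Answer: row 1 of M^⊗4 = [19, 18, 23, 21, 19]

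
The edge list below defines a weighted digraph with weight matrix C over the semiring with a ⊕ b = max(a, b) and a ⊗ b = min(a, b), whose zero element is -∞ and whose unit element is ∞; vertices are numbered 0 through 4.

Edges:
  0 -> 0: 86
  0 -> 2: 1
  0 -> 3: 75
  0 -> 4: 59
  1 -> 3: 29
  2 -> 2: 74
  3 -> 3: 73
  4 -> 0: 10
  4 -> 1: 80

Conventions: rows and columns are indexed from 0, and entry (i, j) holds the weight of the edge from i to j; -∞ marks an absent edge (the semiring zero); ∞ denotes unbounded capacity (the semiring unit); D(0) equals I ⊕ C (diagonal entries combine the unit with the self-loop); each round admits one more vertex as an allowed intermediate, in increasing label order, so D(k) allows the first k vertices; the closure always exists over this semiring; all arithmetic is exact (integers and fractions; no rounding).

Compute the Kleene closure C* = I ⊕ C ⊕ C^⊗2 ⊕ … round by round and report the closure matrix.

D(0):
  [∞, -∞, 1, 75, 59]
  [-∞, ∞, -∞, 29, -∞]
  [-∞, -∞, ∞, -∞, -∞]
  [-∞, -∞, -∞, ∞, -∞]
  [10, 80, -∞, -∞, ∞]
D(1):
  [∞, -∞, 1, 75, 59]
  [-∞, ∞, -∞, 29, -∞]
  [-∞, -∞, ∞, -∞, -∞]
  [-∞, -∞, -∞, ∞, -∞]
  [10, 80, 1, 10, ∞]
D(2):
  [∞, -∞, 1, 75, 59]
  [-∞, ∞, -∞, 29, -∞]
  [-∞, -∞, ∞, -∞, -∞]
  [-∞, -∞, -∞, ∞, -∞]
  [10, 80, 1, 29, ∞]
D(3):
  [∞, -∞, 1, 75, 59]
  [-∞, ∞, -∞, 29, -∞]
  [-∞, -∞, ∞, -∞, -∞]
  [-∞, -∞, -∞, ∞, -∞]
  [10, 80, 1, 29, ∞]
D(4):
  [∞, -∞, 1, 75, 59]
  [-∞, ∞, -∞, 29, -∞]
  [-∞, -∞, ∞, -∞, -∞]
  [-∞, -∞, -∞, ∞, -∞]
  [10, 80, 1, 29, ∞]
D(5):
  [∞, 59, 1, 75, 59]
  [-∞, ∞, -∞, 29, -∞]
  [-∞, -∞, ∞, -∞, -∞]
  [-∞, -∞, -∞, ∞, -∞]
  [10, 80, 1, 29, ∞]
Answer: C* = [[∞, 59, 1, 75, 59], [-∞, ∞, -∞, 29, -∞], [-∞, -∞, ∞, -∞, -∞], [-∞, -∞, -∞, ∞, -∞], [10, 80, 1, 29, ∞]]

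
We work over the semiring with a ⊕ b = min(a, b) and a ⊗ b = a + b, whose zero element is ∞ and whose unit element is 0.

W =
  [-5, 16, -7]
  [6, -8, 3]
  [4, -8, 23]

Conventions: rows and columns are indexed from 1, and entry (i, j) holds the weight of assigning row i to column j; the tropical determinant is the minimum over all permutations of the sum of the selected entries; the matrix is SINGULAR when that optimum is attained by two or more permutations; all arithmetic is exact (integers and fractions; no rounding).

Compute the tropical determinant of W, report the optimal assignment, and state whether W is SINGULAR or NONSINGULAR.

σ = (1, 2, 3): (-5) + (-8) + 23 = 10
σ = (1, 3, 2): (-5) + 3 + (-8) = -10
σ = (2, 1, 3): 16 + 6 + 23 = 45
σ = (2, 3, 1): 16 + 3 + 4 = 23
σ = (3, 1, 2): (-7) + 6 + (-8) = -9
σ = (3, 2, 1): (-7) + (-8) + 4 = -11
Optimal value attained by: σ = (3, 2, 1).
Answer: det⊕(W) = -11; verdict: NONSINGULAR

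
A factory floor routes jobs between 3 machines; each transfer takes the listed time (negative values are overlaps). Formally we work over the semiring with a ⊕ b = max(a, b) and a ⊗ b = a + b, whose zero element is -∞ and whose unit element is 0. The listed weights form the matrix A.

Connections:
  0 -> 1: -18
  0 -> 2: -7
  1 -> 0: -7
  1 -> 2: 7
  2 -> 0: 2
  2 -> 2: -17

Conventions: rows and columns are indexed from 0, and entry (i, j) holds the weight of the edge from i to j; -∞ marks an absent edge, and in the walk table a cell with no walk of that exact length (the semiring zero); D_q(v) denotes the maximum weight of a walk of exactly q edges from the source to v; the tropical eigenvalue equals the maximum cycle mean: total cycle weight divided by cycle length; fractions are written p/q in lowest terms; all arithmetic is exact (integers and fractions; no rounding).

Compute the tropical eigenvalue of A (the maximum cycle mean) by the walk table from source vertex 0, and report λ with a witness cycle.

q=0: [0, -∞, -∞]
q=1: [-∞, -18, -7]
q=2: [-5, -∞, -11]
q=3: [-9, -23, -12]
Optimal cycle mean attained by: cycle 0->2->0, total (-7) + 2, length 2.
Answer: λ = -5/2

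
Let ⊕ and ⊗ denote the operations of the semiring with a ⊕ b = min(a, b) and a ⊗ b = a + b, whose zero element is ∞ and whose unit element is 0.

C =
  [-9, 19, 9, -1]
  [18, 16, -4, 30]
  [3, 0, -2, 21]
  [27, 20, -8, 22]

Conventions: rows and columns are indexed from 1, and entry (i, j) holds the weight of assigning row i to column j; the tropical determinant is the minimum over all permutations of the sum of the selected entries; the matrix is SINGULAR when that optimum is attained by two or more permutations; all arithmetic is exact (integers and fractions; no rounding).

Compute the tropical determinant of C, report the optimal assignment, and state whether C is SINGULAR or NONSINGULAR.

σ = (1, 2, 3, 4): (-9) + 16 + (-2) + 22 = 27
σ = (1, 2, 4, 3): (-9) + 16 + 21 + (-8) = 20
σ = (1, 3, 2, 4): (-9) + (-4) + 0 + 22 = 9
σ = (1, 3, 4, 2): (-9) + (-4) + 21 + 20 = 28
σ = (1, 4, 2, 3): (-9) + 30 + 0 + (-8) = 13
σ = (1, 4, 3, 2): (-9) + 30 + (-2) + 20 = 39
σ = (2, 1, 3, 4): 19 + 18 + (-2) + 22 = 57
σ = (2, 1, 4, 3): 19 + 18 + 21 + (-8) = 50
σ = (2, 3, 1, 4): 19 + (-4) + 3 + 22 = 40
σ = (2, 3, 4, 1): 19 + (-4) + 21 + 27 = 63
σ = (2, 4, 1, 3): 19 + 30 + 3 + (-8) = 44
σ = (2, 4, 3, 1): 19 + 30 + (-2) + 27 = 74
σ = (3, 1, 2, 4): 9 + 18 + 0 + 22 = 49
σ = (3, 1, 4, 2): 9 + 18 + 21 + 20 = 68
σ = (3, 2, 1, 4): 9 + 16 + 3 + 22 = 50
σ = (3, 2, 4, 1): 9 + 16 + 21 + 27 = 73
σ = (3, 4, 1, 2): 9 + 30 + 3 + 20 = 62
σ = (3, 4, 2, 1): 9 + 30 + 0 + 27 = 66
σ = (4, 1, 2, 3): (-1) + 18 + 0 + (-8) = 9
σ = (4, 1, 3, 2): (-1) + 18 + (-2) + 20 = 35
σ = (4, 2, 1, 3): (-1) + 16 + 3 + (-8) = 10
σ = (4, 2, 3, 1): (-1) + 16 + (-2) + 27 = 40
σ = (4, 3, 1, 2): (-1) + (-4) + 3 + 20 = 18
σ = (4, 3, 2, 1): (-1) + (-4) + 0 + 27 = 22
Optimal value attained by: σ = (1, 3, 2, 4).
Answer: det⊕(C) = 9; verdict: SINGULAR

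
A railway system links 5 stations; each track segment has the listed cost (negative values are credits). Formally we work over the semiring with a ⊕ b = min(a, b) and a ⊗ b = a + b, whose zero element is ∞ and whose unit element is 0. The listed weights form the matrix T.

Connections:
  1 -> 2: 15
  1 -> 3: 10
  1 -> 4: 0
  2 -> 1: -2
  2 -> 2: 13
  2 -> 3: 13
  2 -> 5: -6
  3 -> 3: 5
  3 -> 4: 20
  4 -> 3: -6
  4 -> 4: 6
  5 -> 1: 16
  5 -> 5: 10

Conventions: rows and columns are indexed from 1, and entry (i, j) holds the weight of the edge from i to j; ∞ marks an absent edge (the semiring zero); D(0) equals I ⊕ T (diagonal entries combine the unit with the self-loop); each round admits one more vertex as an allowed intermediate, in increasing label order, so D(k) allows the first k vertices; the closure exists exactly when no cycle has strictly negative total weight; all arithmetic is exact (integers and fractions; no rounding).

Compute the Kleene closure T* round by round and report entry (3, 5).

D(0):
  [0, 15, 10, 0, ∞]
  [-2, 0, 13, ∞, -6]
  [∞, ∞, 0, 20, ∞]
  [∞, ∞, -6, 0, ∞]
  [16, ∞, ∞, ∞, 0]
D(1):
  [0, 15, 10, 0, ∞]
  [-2, 0, 8, -2, -6]
  [∞, ∞, 0, 20, ∞]
  [∞, ∞, -6, 0, ∞]
  [16, 31, 26, 16, 0]
D(2):
  [0, 15, 10, 0, 9]
  [-2, 0, 8, -2, -6]
  [∞, ∞, 0, 20, ∞]
  [∞, ∞, -6, 0, ∞]
  [16, 31, 26, 16, 0]
D(3):
  [0, 15, 10, 0, 9]
  [-2, 0, 8, -2, -6]
  [∞, ∞, 0, 20, ∞]
  [∞, ∞, -6, 0, ∞]
  [16, 31, 26, 16, 0]
D(4):
  [0, 15, -6, 0, 9]
  [-2, 0, -8, -2, -6]
  [∞, ∞, 0, 20, ∞]
  [∞, ∞, -6, 0, ∞]
  [16, 31, 10, 16, 0]
D(5):
  [0, 15, -6, 0, 9]
  [-2, 0, -8, -2, -6]
  [∞, ∞, 0, 20, ∞]
  [∞, ∞, -6, 0, ∞]
  [16, 31, 10, 16, 0]
Answer: T*[3][5] = ∞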